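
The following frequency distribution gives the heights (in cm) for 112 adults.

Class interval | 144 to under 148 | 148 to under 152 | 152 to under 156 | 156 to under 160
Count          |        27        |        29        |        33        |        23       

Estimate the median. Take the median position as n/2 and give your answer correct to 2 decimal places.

Cumulative frequencies: 27, 56, 89, 112
n = 112; position = n/2 = 56.
This falls in the class 148 to under 152: L = 148, F = 27, f = 29, h = 4.
Median ≈ 148 + ((56 − 27) / 29) × 4 = 152.0000

152.00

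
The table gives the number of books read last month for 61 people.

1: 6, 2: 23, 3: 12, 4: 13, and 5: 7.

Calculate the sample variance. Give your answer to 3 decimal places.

Values: 1, 2, 3, 4, 5
n = 61, Σfx = 175, mean = 2.8689
Σfx² = 589
Σf(x − x̄)² = Σfx² − (Σfx)²/n = 589 − 175²/61 = 86.9508
Sample variance = 86.9508 / 60 = 1.4492

1.449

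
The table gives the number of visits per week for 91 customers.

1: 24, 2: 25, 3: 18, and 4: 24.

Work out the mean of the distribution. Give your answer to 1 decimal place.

Values: 1, 2, 3, 4
Σfx = 24×1 + 25×2 + 18×3 + 24×4 = 224
n = Σf = 91
Mean = 224 / 91 = 2.4615

2.5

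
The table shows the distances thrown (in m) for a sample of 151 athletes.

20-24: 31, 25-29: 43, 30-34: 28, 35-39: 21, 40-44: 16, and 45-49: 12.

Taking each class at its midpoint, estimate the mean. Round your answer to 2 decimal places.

Midpoints: 22, 27, 32, 37, 42, 47
Σfm = 31×22 + 43×27 + 28×32 + 21×37 + 16×42 + 12×47 = 4752
n = Σf = 151
Mean = 4752 / 151 = 31.4702

31.47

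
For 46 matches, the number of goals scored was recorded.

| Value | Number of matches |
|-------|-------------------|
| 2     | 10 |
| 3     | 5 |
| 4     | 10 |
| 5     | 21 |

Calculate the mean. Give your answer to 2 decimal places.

Values: 2, 3, 4, 5
Σfx = 10×2 + 5×3 + 10×4 + 21×5 = 180
n = Σf = 46
Mean = 180 / 46 = 3.9130

3.91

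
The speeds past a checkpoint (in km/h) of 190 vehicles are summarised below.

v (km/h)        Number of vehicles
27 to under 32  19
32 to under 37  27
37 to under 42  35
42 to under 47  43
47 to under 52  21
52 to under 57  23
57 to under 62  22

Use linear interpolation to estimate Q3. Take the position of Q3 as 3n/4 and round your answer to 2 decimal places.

Cumulative frequencies: 19, 46, 81, 124, 145, 168, 190
n = 190; position = 3n/4 = 142.5.
This falls in the class 47 to under 52: L = 47, F = 124, f = 21, h = 5.
Upper quartile ≈ 47 + ((142.5 − 124) / 21) × 5 = 51.4048

51.40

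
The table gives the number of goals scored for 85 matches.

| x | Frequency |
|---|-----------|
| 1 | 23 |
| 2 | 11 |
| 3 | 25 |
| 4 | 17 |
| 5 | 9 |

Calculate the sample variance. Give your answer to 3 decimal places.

1.789

Values: 1, 2, 3, 4, 5
n = 85, Σfx = 233, mean = 2.7412
Σfx² = 789
Σf(x − x̄)² = Σfx² − (Σfx)²/n = 789 − 233²/85 = 150.3059
Sample variance = 150.3059 / 84 = 1.7894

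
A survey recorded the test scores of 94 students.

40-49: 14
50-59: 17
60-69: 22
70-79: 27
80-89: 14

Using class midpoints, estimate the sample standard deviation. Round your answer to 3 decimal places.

Midpoints: 44.5, 54.5, 64.5, 74.5, 84.5
n = 94, Σfm = 6163, mean = 65.5638
Σfm² = 419563.5
Σf(m − x̄)² = Σfm² − (Σfm)²/n = 419563.5 − 6163²/94 = 15493.6170
Sample variance = 15493.6170 / 93 = 166.5980
Standard deviation = √166.5980 = 12.9073

12.907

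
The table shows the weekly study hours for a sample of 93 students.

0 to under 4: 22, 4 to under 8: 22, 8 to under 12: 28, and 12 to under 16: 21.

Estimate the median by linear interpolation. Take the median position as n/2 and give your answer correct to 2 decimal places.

Cumulative frequencies: 22, 44, 72, 93
n = 93; position = n/2 = 46.5.
This falls in the class 8 to under 12: L = 8, F = 44, f = 28, h = 4.
Median ≈ 8 + ((46.5 − 44) / 28) × 4 = 8.3571

8.36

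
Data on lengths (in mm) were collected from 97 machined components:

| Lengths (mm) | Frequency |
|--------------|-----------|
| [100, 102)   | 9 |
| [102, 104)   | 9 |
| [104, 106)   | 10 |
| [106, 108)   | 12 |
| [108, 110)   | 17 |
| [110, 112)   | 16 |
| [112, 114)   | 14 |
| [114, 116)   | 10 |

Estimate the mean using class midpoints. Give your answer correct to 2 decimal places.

108.57

Midpoints: 101, 103, 105, 107, 109, 111, 113, 115
Σfm = 9×101 + 9×103 + 10×105 + 12×107 + 17×109 + 16×111 + 14×113 + 10×115 = 10531
n = Σf = 97
Mean = 10531 / 97 = 108.5670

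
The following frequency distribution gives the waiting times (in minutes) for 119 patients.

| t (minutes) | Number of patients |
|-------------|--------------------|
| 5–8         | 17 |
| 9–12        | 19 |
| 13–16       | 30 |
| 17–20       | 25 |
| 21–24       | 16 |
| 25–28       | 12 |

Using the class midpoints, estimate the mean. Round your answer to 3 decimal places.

Midpoints: 6.5, 10.5, 14.5, 18.5, 22.5, 26.5
Σfm = 17×6.5 + 19×10.5 + 30×14.5 + 25×18.5 + 16×22.5 + 12×26.5 = 1885.5
n = Σf = 119
Mean = 1885.5 / 119 = 15.8445

15.845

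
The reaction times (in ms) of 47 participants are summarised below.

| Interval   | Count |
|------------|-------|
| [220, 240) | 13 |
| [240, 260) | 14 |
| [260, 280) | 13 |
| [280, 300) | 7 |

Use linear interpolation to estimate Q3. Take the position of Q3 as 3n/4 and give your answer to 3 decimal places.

Cumulative frequencies: 13, 27, 40, 47
n = 47; position = 3n/4 = 35.25.
This falls in the class [260, 280): L = 260, F = 27, f = 13, h = 20.
Upper quartile ≈ 260 + ((35.25 − 27) / 13) × 20 = 272.6923

272.692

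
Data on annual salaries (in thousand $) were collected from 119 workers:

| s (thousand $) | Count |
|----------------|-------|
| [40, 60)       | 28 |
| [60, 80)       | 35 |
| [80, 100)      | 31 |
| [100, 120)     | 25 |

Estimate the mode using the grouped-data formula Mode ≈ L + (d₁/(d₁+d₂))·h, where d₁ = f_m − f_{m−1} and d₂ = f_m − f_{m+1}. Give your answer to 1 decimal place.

72.7

Modal class: [60, 80) (highest frequency 35).
d₁ = 35 − 28 = 7, d₂ = 35 − 31 = 4
Mode ≈ 60 + (7/(7+4)) × 20 = 60 + 12.7273 = 72.7273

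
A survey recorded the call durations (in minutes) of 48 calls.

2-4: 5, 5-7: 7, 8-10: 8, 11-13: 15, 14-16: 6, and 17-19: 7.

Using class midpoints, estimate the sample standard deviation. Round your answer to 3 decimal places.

Midpoints: 3, 6, 9, 12, 15, 18
n = 48, Σfm = 525, mean = 10.9375
Σfm² = 6723
Σf(m − x̄)² = Σfm² − (Σfm)²/n = 6723 − 525²/48 = 980.8125
Sample variance = 980.8125 / 47 = 20.8684
Standard deviation = √20.8684 = 4.5682

4.568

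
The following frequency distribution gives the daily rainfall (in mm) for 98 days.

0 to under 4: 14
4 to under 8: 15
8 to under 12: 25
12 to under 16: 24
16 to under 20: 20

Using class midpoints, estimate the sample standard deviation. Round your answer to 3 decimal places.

5.303

Midpoints: 2, 6, 10, 14, 18
n = 98, Σfm = 1064, mean = 10.8571
Σfm² = 14280
Σf(m − x̄)² = Σfm² − (Σfm)²/n = 14280 − 1064²/98 = 2728.0000
Sample variance = 2728.0000 / 97 = 28.1237
Standard deviation = √28.1237 = 5.3032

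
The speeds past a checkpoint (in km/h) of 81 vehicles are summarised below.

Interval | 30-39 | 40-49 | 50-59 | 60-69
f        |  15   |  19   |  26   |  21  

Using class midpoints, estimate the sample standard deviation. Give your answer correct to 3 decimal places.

Midpoints: 34.5, 44.5, 54.5, 64.5
n = 81, Σfm = 4134.5, mean = 51.0432
Σfm² = 220070.25
Σf(m − x̄)² = Σfm² − (Σfm)²/n = 220070.25 − 4134.5²/81 = 9032.0988
Sample variance = 9032.0988 / 80 = 112.9012
Standard deviation = √112.9012 = 10.6255

10.625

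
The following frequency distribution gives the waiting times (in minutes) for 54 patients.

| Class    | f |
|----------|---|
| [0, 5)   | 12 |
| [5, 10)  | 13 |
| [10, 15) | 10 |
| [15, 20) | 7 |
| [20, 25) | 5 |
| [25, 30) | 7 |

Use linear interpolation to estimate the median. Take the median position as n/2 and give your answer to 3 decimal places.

Cumulative frequencies: 12, 25, 35, 42, 47, 54
n = 54; position = n/2 = 27.
This falls in the class [10, 15): L = 10, F = 25, f = 10, h = 5.
Median ≈ 10 + ((27 − 25) / 10) × 5 = 11.0000

11.000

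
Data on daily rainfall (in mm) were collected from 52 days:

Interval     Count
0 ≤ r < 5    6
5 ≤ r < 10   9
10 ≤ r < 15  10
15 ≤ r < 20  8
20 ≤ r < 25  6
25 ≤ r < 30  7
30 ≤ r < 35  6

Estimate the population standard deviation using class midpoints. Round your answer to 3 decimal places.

Midpoints: 2.5, 7.5, 12.5, 17.5, 22.5, 27.5, 32.5
n = 52, Σfm = 870, mean = 16.7308
Σfm² = 19225
Σf(m − x̄)² = Σfm² − (Σfm)²/n = 19225 − 870²/52 = 4669.2308
Population variance = 4669.2308 / 52 = 89.7929
Standard deviation = √89.7929 = 9.4759

9.476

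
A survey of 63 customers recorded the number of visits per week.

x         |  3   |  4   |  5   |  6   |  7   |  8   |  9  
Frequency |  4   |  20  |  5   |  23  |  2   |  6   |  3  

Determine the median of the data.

Cumulative frequencies: 4, 24, 29, 52, 54, 60, 63
n = 63, so the median is the value in position (n+1)/2 = 32.
Position 32 falls at value 6.

6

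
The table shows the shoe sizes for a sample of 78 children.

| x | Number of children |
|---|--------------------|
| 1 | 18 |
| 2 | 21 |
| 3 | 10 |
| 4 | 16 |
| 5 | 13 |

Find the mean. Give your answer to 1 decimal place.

Values: 1, 2, 3, 4, 5
Σfx = 18×1 + 21×2 + 10×3 + 16×4 + 13×5 = 219
n = Σf = 78
Mean = 219 / 78 = 2.8077

2.8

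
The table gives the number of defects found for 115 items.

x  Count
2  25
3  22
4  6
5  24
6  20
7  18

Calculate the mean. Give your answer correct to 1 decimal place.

4.4

Values: 2, 3, 4, 5, 6, 7
Σfx = 25×2 + 22×3 + 6×4 + 24×5 + 20×6 + 18×7 = 506
n = Σf = 115
Mean = 506 / 115 = 4.4000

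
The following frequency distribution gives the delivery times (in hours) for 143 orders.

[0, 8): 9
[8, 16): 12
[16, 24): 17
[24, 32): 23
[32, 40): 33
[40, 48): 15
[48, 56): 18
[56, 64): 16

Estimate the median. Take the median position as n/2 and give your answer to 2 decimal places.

34.55

Cumulative frequencies: 9, 21, 38, 61, 94, 109, 127, 143
n = 143; position = n/2 = 71.5.
This falls in the class [32, 40): L = 32, F = 61, f = 33, h = 8.
Median ≈ 32 + ((71.5 − 61) / 33) × 8 = 34.5455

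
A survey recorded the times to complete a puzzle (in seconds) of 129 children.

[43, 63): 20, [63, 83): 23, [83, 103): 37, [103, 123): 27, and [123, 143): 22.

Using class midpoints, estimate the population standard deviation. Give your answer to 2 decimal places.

25.97

Midpoints: 53, 73, 93, 113, 133
n = 129, Σfm = 12157, mean = 94.2403
Σfm² = 1232681
Σf(m − x̄)² = Σfm² − (Σfm)²/n = 1232681 − 12157²/129 = 87001.5504
Population variance = 87001.5504 / 129 = 674.4306
Standard deviation = √674.4306 = 25.9698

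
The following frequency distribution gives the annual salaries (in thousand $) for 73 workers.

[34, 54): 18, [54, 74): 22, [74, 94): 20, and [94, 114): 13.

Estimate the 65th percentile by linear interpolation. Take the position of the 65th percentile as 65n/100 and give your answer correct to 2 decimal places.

Cumulative frequencies: 18, 40, 60, 73
n = 73; position = 65n/100 = 47.45.
This falls in the class [74, 94): L = 74, F = 40, f = 20, h = 20.
65th percentile ≈ 74 + ((47.45 − 40) / 20) × 20 = 81.4500

81.45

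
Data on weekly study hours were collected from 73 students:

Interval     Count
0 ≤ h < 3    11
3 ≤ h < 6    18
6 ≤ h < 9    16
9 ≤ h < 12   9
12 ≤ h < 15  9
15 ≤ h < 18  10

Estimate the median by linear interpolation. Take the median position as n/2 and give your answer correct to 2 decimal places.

7.41

Cumulative frequencies: 11, 29, 45, 54, 63, 73
n = 73; position = n/2 = 36.5.
This falls in the class 6 ≤ h < 9: L = 6, F = 29, f = 16, h = 3.
Median ≈ 6 + ((36.5 − 29) / 16) × 3 = 7.4062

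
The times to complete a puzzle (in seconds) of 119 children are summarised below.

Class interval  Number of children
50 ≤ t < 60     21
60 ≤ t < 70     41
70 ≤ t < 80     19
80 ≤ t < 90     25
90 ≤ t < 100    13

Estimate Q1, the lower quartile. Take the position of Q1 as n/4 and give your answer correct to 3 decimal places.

62.134

Cumulative frequencies: 21, 62, 81, 106, 119
n = 119; position = n/4 = 29.75.
This falls in the class 60 ≤ t < 70: L = 60, F = 21, f = 41, h = 10.
Lower quartile ≈ 60 + ((29.75 − 21) / 41) × 10 = 62.1341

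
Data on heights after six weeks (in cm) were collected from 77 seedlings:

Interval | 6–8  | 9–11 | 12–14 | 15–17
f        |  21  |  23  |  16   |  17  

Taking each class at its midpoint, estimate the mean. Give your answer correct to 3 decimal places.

11.130

Midpoints: 7, 10, 13, 16
Σfm = 21×7 + 23×10 + 16×13 + 17×16 = 857
n = Σf = 77
Mean = 857 / 77 = 11.1299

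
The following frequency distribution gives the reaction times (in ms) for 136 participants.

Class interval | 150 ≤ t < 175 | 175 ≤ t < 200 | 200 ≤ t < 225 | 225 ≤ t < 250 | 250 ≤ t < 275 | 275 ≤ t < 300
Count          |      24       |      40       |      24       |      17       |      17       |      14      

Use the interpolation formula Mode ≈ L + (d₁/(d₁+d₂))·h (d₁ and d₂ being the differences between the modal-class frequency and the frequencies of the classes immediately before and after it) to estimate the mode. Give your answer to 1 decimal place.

Modal class: 175 ≤ t < 200 (highest frequency 40).
d₁ = 40 − 24 = 16, d₂ = 40 − 24 = 16
Mode ≈ 175 + (16/(16+16)) × 25 = 175 + 12.5000 = 187.5000

187.5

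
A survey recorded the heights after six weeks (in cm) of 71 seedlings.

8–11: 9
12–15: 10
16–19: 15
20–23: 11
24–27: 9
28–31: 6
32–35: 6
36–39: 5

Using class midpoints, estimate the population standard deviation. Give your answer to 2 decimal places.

Midpoints: 9.5, 13.5, 17.5, 21.5, 25.5, 29.5, 33.5, 37.5
n = 71, Σfm = 1514.5, mean = 21.3310
Σfm² = 37151.75
Σf(m − x̄)² = Σfm² − (Σfm)²/n = 37151.75 − 1514.5²/71 = 4845.9718
Population variance = 4845.9718 / 71 = 68.2531
Standard deviation = √68.2531 = 8.2615

8.26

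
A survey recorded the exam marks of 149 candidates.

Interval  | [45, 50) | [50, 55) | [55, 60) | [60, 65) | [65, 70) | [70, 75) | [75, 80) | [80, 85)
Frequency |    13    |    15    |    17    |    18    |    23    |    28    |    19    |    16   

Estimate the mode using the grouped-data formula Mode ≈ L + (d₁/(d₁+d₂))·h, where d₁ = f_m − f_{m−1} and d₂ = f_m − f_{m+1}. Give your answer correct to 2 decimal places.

71.79

Modal class: [70, 75) (highest frequency 28).
d₁ = 28 − 23 = 5, d₂ = 28 − 19 = 9
Mode ≈ 70 + (5/(5+9)) × 5 = 70 + 1.7857 = 71.7857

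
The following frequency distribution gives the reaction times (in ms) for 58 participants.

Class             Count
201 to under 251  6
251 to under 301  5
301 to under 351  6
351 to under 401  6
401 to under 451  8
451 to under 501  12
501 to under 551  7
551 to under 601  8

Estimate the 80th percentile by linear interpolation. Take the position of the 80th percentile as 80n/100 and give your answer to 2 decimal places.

525.29

Cumulative frequencies: 6, 11, 17, 23, 31, 43, 50, 58
n = 58; position = 80n/100 = 46.4.
This falls in the class 501 to under 551: L = 501, F = 43, f = 7, h = 50.
80th percentile ≈ 501 + ((46.4 − 43) / 7) × 50 = 525.2857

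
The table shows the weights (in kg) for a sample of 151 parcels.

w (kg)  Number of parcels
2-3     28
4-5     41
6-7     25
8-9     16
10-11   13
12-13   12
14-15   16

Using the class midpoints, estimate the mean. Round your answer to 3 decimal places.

7.096

Midpoints: 2.5, 4.5, 6.5, 8.5, 10.5, 12.5, 14.5
Σfm = 28×2.5 + 41×4.5 + 25×6.5 + 16×8.5 + 13×10.5 + 12×12.5 + 16×14.5 = 1071.5
n = Σf = 151
Mean = 1071.5 / 151 = 7.0960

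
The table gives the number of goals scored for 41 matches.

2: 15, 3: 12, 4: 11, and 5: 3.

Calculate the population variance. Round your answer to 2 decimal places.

0.92

Values: 2, 3, 4, 5
n = 41, Σfx = 125, mean = 3.0488
Σfx² = 419
Σf(x − x̄)² = Σfx² − (Σfx)²/n = 419 − 125²/41 = 37.9024
Population variance = 37.9024 / 41 = 0.9244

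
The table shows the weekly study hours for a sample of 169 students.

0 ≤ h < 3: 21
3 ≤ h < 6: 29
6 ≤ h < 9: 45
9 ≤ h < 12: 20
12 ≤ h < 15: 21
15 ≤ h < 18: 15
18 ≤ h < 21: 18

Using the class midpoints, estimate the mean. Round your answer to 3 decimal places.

Midpoints: 1.5, 4.5, 7.5, 10.5, 13.5, 16.5, 19.5
Σfm = 21×1.5 + 29×4.5 + 45×7.5 + 20×10.5 + 21×13.5 + 15×16.5 + 18×19.5 = 1591.5
n = Σf = 169
Mean = 1591.5 / 169 = 9.4172

9.417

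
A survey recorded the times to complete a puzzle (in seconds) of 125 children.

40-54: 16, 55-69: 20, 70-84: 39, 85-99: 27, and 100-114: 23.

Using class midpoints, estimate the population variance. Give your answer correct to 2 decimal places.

359.05

Midpoints: 47, 62, 77, 92, 107
n = 125, Σfm = 9940, mean = 79.5200
Σfm² = 835310
Σf(m − x̄)² = Σfm² − (Σfm)²/n = 835310 − 9940²/125 = 44881.2000
Population variance = 44881.2000 / 125 = 359.0496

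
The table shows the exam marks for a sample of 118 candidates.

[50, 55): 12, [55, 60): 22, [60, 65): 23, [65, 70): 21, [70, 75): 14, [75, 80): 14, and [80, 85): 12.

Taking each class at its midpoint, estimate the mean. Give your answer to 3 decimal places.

66.441

Midpoints: 52.5, 57.5, 62.5, 67.5, 72.5, 77.5, 82.5
Σfm = 12×52.5 + 22×57.5 + 23×62.5 + 21×67.5 + 14×72.5 + 14×77.5 + 12×82.5 = 7840
n = Σf = 118
Mean = 7840 / 118 = 66.4407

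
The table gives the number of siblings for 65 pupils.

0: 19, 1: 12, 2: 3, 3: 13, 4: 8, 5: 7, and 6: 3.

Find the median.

2

Cumulative frequencies: 19, 31, 34, 47, 55, 62, 65
n = 65, so the median is the value in position (n+1)/2 = 33.
Position 33 falls at value 2.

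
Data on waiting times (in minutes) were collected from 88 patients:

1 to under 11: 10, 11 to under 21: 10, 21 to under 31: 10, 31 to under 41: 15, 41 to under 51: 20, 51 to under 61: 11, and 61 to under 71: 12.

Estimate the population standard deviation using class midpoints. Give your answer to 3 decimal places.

18.718

Midpoints: 6, 16, 26, 36, 46, 56, 66
n = 88, Σfm = 3348, mean = 38.0455
Σfm² = 158208
Σf(m − x̄)² = Σfm² − (Σfm)²/n = 158208 − 3348²/88 = 30831.8182
Population variance = 30831.8182 / 88 = 350.3616
Standard deviation = √350.3616 = 18.7179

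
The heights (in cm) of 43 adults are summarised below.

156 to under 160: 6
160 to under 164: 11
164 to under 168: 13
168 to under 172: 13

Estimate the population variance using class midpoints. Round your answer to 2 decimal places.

17.00

Midpoints: 158, 162, 166, 170
n = 43, Σfm = 7098, mean = 165.0698
Σfm² = 1172396
Σf(m − x̄)² = Σfm² − (Σfm)²/n = 1172396 − 7098²/43 = 730.7907
Population variance = 730.7907 / 43 = 16.9951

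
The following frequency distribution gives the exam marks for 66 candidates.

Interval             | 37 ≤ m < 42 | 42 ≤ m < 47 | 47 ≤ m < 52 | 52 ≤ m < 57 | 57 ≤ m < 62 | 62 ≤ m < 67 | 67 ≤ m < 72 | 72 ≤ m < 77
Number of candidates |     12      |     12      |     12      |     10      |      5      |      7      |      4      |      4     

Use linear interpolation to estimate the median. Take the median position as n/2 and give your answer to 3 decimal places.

Cumulative frequencies: 12, 24, 36, 46, 51, 58, 62, 66
n = 66; position = n/2 = 33.
This falls in the class 47 ≤ m < 52: L = 47, F = 24, f = 12, h = 5.
Median ≈ 47 + ((33 − 24) / 12) × 5 = 50.7500

50.750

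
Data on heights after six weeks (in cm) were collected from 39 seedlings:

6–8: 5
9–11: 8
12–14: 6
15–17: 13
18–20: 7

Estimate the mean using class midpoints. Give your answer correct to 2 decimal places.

Midpoints: 7, 10, 13, 16, 19
Σfm = 5×7 + 8×10 + 6×13 + 13×16 + 7×19 = 534
n = Σf = 39
Mean = 534 / 39 = 13.6923

13.69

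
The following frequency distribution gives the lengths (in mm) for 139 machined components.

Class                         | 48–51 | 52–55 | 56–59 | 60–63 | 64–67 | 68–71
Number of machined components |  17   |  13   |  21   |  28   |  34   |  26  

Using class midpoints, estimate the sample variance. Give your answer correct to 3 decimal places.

42.083

Midpoints: 49.5, 53.5, 57.5, 61.5, 65.5, 69.5
n = 139, Σfm = 8500.5, mean = 61.1547
Σfm² = 525652.75
Σf(m − x̄)² = Σfm² − (Σfm)²/n = 525652.75 − 8500.5²/139 = 5807.4245
Sample variance = 5807.4245 / 138 = 42.0828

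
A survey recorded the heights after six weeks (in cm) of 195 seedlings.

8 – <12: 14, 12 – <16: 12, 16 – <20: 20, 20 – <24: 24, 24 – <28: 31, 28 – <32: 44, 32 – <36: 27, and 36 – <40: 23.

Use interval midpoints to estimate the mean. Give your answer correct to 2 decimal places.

26.23

Midpoints: 10, 14, 18, 22, 26, 30, 34, 38
Σfm = 14×10 + 12×14 + 20×18 + 24×22 + 31×26 + 44×30 + 27×34 + 23×38 = 5114
n = Σf = 195
Mean = 5114 / 195 = 26.2256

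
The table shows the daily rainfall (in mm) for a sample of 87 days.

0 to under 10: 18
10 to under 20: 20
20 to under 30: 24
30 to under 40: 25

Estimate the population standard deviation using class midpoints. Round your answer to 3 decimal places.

Midpoints: 5, 15, 25, 35
n = 87, Σfm = 1865, mean = 21.4368
Σfm² = 50575
Σf(m − x̄)² = Σfm² − (Σfm)²/n = 50575 − 1865²/87 = 10595.4023
Population variance = 10595.4023 / 87 = 121.7862
Standard deviation = √121.7862 = 11.0357

11.036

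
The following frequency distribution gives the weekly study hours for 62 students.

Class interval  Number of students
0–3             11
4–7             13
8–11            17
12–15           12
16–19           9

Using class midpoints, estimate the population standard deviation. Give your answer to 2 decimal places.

5.20

Midpoints: 1.5, 5.5, 9.5, 13.5, 17.5
n = 62, Σfm = 569, mean = 9.1774
Σfm² = 6895.5
Σf(m − x̄)² = Σfm² − (Σfm)²/n = 6895.5 − 569²/62 = 1673.5484
Population variance = 1673.5484 / 62 = 26.9927
Standard deviation = √26.9927 = 5.1955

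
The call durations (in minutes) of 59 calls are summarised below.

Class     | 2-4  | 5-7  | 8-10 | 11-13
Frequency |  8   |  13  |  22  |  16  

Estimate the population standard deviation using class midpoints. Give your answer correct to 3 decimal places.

Midpoints: 3, 6, 9, 12
n = 59, Σfm = 492, mean = 8.3390
Σfm² = 4626
Σf(m − x̄)² = Σfm² − (Σfm)²/n = 4626 − 492²/59 = 523.2203
Population variance = 523.2203 / 59 = 8.8681
Standard deviation = √8.8681 = 2.9779

2.978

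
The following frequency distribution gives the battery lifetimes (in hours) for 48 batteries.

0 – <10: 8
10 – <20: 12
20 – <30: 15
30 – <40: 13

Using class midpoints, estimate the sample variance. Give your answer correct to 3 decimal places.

Midpoints: 5, 15, 25, 35
n = 48, Σfm = 1050, mean = 21.8750
Σfm² = 28200
Σf(m − x̄)² = Σfm² − (Σfm)²/n = 28200 − 1050²/48 = 5231.2500
Sample variance = 5231.2500 / 47 = 111.3032

111.303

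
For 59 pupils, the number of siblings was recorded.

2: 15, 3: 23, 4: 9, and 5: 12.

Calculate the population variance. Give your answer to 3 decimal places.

Values: 2, 3, 4, 5
n = 59, Σfx = 195, mean = 3.3051
Σfx² = 711
Σf(x − x̄)² = Σfx² − (Σfx)²/n = 711 − 195²/59 = 66.5085
Population variance = 66.5085 / 59 = 1.1273

1.127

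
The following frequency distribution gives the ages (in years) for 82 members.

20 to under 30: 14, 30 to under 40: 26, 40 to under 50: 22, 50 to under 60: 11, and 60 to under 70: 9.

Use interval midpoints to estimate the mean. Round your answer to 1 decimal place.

42.0

Midpoints: 25, 35, 45, 55, 65
Σfm = 14×25 + 26×35 + 22×45 + 11×55 + 9×65 = 3440
n = Σf = 82
Mean = 3440 / 82 = 41.9512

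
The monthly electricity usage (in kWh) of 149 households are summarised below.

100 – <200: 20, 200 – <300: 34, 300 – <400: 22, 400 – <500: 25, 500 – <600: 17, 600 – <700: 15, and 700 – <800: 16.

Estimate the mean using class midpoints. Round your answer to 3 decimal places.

413.087

Midpoints: 150, 250, 350, 450, 550, 650, 750
Σfm = 20×150 + 34×250 + 22×350 + 25×450 + 17×550 + 15×650 + 16×750 = 61550
n = Σf = 149
Mean = 61550 / 149 = 413.0872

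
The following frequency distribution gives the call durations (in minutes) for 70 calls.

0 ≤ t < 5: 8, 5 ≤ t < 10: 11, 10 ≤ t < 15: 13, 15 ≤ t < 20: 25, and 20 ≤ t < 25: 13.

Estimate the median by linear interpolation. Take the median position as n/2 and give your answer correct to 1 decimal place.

Cumulative frequencies: 8, 19, 32, 57, 70
n = 70; position = n/2 = 35.
This falls in the class 15 ≤ t < 20: L = 15, F = 32, f = 25, h = 5.
Median ≈ 15 + ((35 − 32) / 25) × 5 = 15.6000

15.6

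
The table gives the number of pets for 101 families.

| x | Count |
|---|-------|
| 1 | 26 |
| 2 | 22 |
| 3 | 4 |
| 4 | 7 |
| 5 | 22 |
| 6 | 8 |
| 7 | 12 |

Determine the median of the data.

3

Cumulative frequencies: 26, 48, 52, 59, 81, 89, 101
n = 101, so the median is the value in position (n+1)/2 = 51.
Position 51 falls at value 3.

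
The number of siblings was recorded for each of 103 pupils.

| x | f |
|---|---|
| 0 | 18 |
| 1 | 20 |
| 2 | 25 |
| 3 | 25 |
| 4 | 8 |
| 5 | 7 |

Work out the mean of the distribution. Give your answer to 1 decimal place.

Values: 0, 1, 2, 3, 4, 5
Σfx = 18×0 + 20×1 + 25×2 + 25×3 + 8×4 + 7×5 = 212
n = Σf = 103
Mean = 212 / 103 = 2.0583

2.1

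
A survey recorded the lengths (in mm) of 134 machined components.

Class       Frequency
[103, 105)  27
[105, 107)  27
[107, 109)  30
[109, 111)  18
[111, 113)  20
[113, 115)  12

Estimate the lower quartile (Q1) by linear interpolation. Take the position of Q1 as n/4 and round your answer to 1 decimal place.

Cumulative frequencies: 27, 54, 84, 102, 122, 134
n = 134; position = n/4 = 33.5.
This falls in the class [105, 107): L = 105, F = 27, f = 27, h = 2.
Lower quartile ≈ 105 + ((33.5 − 27) / 27) × 2 = 105.4815

105.5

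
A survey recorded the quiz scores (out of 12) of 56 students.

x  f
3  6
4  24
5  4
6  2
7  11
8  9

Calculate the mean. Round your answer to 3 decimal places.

5.268

Values: 3, 4, 5, 6, 7, 8
Σfx = 6×3 + 24×4 + 4×5 + 2×6 + 11×7 + 9×8 = 295
n = Σf = 56
Mean = 295 / 56 = 5.2679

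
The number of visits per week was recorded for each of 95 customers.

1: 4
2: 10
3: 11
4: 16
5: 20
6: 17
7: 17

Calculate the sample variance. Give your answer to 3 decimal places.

3.059

Values: 1, 2, 3, 4, 5, 6, 7
n = 95, Σfx = 442, mean = 4.6526
Σfx² = 2344
Σf(x − x̄)² = Σfx² − (Σfx)²/n = 2344 − 442²/95 = 287.5368
Sample variance = 287.5368 / 94 = 3.0589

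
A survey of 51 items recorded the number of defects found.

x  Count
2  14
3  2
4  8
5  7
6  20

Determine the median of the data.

5

Cumulative frequencies: 14, 16, 24, 31, 51
n = 51, so the median is the value in position (n+1)/2 = 26.
Position 26 falls at value 5.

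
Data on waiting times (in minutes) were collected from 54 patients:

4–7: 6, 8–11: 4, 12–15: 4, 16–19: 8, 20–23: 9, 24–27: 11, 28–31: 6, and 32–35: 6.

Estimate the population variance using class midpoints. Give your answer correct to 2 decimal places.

Midpoints: 5.5, 9.5, 13.5, 17.5, 21.5, 25.5, 29.5, 33.5
n = 54, Σfm = 1117, mean = 20.6852
Σfm² = 26989.5
Σf(m − x̄)² = Σfm² − (Σfm)²/n = 26989.5 − 1117²/54 = 3884.1481
Population variance = 3884.1481 / 54 = 71.9287

71.93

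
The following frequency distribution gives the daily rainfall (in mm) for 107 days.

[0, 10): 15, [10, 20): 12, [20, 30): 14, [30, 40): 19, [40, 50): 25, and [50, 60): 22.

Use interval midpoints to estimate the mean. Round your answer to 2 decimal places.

33.69

Midpoints: 5, 15, 25, 35, 45, 55
Σfm = 15×5 + 12×15 + 14×25 + 19×35 + 25×45 + 22×55 = 3605
n = Σf = 107
Mean = 3605 / 107 = 33.6916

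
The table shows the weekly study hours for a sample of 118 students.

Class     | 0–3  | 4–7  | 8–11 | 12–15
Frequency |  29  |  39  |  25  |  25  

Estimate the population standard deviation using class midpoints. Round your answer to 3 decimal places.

Midpoints: 1.5, 5.5, 9.5, 13.5
n = 118, Σfm = 833, mean = 7.0593
Σfm² = 8057.5
Σf(m − x̄)² = Σfm² − (Σfm)²/n = 8057.5 − 833²/118 = 2177.0847
Population variance = 2177.0847 / 118 = 18.4499
Standard deviation = √18.4499 = 4.2953

4.295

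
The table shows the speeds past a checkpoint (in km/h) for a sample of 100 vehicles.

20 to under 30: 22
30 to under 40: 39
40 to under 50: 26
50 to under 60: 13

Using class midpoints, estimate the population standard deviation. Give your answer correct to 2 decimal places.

Midpoints: 25, 35, 45, 55
n = 100, Σfm = 3800, mean = 38.0000
Σfm² = 153500
Σf(m − x̄)² = Σfm² − (Σfm)²/n = 153500 − 3800²/100 = 9100.0000
Population variance = 9100.0000 / 100 = 91.0000
Standard deviation = √91.0000 = 9.5394

9.54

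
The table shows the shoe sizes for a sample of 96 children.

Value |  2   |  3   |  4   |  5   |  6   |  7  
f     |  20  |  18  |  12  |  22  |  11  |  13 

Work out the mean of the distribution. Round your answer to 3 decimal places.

4.260

Values: 2, 3, 4, 5, 6, 7
Σfx = 20×2 + 18×3 + 12×4 + 22×5 + 11×6 + 13×7 = 409
n = Σf = 96
Mean = 409 / 96 = 4.2604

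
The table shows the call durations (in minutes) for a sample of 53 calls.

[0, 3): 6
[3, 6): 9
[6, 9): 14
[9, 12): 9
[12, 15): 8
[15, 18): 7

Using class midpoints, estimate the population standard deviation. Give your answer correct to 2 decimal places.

Midpoints: 1.5, 4.5, 7.5, 10.5, 13.5, 16.5
n = 53, Σfm = 472.5, mean = 8.9151
Σfm² = 5339.25
Σf(m − x̄)² = Σfm² − (Σfm)²/n = 5339.25 − 472.5²/53 = 1126.8679
Population variance = 1126.8679 / 53 = 21.2617
Standard deviation = √21.2617 = 4.6110

4.61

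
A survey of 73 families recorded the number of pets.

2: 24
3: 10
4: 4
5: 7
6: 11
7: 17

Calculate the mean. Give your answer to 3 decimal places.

Values: 2, 3, 4, 5, 6, 7
Σfx = 24×2 + 10×3 + 4×4 + 7×5 + 11×6 + 17×7 = 314
n = Σf = 73
Mean = 314 / 73 = 4.3014

4.301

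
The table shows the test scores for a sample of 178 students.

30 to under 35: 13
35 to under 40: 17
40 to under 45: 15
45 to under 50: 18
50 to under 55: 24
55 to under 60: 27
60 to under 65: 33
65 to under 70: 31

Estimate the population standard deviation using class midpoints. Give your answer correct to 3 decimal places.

Midpoints: 32.5, 37.5, 42.5, 47.5, 52.5, 57.5, 62.5, 67.5
n = 178, Σfm = 9520, mean = 53.4831
Σfm² = 530912.5
Σf(m − x̄)² = Σfm² − (Σfm)²/n = 530912.5 − 9520²/178 = 21752.9494
Population variance = 21752.9494 / 178 = 122.2076
Standard deviation = √122.2076 = 11.0548

11.055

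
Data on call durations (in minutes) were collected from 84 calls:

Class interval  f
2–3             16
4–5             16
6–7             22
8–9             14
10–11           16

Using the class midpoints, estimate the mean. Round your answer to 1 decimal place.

Midpoints: 2.5, 4.5, 6.5, 8.5, 10.5
Σfm = 16×2.5 + 16×4.5 + 22×6.5 + 14×8.5 + 16×10.5 = 542
n = Σf = 84
Mean = 542 / 84 = 6.4524

6.5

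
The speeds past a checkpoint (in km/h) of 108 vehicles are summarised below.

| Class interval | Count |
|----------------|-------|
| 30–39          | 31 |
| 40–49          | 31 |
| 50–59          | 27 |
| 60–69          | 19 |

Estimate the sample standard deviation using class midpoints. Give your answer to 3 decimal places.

Midpoints: 34.5, 44.5, 54.5, 64.5
n = 108, Σfm = 5146, mean = 47.6481
Σfm² = 257527
Σf(m − x̄)² = Σfm² − (Σfm)²/n = 257527 − 5146²/108 = 12329.6296
Sample variance = 12329.6296 / 107 = 115.2302
Standard deviation = √115.2302 = 10.7345

10.735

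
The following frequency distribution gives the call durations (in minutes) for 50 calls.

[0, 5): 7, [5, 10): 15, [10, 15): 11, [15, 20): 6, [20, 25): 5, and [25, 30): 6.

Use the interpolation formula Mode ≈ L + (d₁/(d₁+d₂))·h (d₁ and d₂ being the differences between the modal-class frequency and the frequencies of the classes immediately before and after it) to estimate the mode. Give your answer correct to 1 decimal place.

8.3

Modal class: [5, 10) (highest frequency 15).
d₁ = 15 − 7 = 8, d₂ = 15 − 11 = 4
Mode ≈ 5 + (8/(8+4)) × 5 = 5 + 3.3333 = 8.3333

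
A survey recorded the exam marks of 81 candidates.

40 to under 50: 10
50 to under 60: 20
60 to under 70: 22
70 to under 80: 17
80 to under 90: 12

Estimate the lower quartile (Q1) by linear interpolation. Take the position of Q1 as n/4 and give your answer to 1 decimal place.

55.1

Cumulative frequencies: 10, 30, 52, 69, 81
n = 81; position = n/4 = 20.25.
This falls in the class 50 to under 60: L = 50, F = 10, f = 20, h = 10.
Lower quartile ≈ 50 + ((20.25 − 10) / 20) × 10 = 55.1250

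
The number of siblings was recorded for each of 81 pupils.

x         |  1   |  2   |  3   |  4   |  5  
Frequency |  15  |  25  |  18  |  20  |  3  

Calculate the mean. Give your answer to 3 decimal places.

Values: 1, 2, 3, 4, 5
Σfx = 15×1 + 25×2 + 18×3 + 20×4 + 3×5 = 214
n = Σf = 81
Mean = 214 / 81 = 2.6420

2.642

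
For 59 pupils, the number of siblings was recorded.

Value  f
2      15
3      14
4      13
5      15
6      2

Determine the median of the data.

Cumulative frequencies: 15, 29, 42, 57, 59
n = 59, so the median is the value in position (n+1)/2 = 30.
Position 30 falls at value 4.

4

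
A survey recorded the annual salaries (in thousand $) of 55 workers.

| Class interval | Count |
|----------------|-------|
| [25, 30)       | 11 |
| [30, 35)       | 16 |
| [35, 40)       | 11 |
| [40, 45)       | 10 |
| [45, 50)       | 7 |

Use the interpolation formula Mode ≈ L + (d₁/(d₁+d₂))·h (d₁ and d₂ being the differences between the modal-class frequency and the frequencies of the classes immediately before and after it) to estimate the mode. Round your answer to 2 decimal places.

Modal class: [30, 35) (highest frequency 16).
d₁ = 16 − 11 = 5, d₂ = 16 − 11 = 5
Mode ≈ 30 + (5/(5+5)) × 5 = 30 + 2.5000 = 32.5000

32.50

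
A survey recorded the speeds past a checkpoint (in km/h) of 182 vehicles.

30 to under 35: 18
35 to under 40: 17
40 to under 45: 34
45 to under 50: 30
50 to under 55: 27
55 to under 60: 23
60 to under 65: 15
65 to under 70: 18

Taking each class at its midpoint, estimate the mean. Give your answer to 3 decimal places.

Midpoints: 32.5, 37.5, 42.5, 47.5, 52.5, 57.5, 62.5, 67.5
Σfm = 18×32.5 + 17×37.5 + 34×42.5 + 30×47.5 + 27×52.5 + 23×57.5 + 15×62.5 + 18×67.5 = 8985
n = Σf = 182
Mean = 8985 / 182 = 49.3681

49.368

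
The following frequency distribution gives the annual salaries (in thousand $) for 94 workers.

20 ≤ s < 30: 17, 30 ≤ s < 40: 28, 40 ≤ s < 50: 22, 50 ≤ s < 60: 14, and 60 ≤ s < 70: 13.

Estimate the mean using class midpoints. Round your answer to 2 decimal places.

Midpoints: 25, 35, 45, 55, 65
Σfm = 17×25 + 28×35 + 22×45 + 14×55 + 13×65 = 4010
n = Σf = 94
Mean = 4010 / 94 = 42.6596

42.66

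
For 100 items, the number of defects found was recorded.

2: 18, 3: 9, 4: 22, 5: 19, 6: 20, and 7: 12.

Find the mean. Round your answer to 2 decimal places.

4.50

Values: 2, 3, 4, 5, 6, 7
Σfx = 18×2 + 9×3 + 22×4 + 19×5 + 20×6 + 12×7 = 450
n = Σf = 100
Mean = 450 / 100 = 4.5000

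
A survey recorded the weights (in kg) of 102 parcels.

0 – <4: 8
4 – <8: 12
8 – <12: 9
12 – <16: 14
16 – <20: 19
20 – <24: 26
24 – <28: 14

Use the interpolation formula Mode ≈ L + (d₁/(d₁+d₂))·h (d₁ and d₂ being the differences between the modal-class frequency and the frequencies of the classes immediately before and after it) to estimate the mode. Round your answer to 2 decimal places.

Modal class: 20 – <24 (highest frequency 26).
d₁ = 26 − 19 = 7, d₂ = 26 − 14 = 12
Mode ≈ 20 + (7/(7+12)) × 4 = 20 + 1.4737 = 21.4737

21.47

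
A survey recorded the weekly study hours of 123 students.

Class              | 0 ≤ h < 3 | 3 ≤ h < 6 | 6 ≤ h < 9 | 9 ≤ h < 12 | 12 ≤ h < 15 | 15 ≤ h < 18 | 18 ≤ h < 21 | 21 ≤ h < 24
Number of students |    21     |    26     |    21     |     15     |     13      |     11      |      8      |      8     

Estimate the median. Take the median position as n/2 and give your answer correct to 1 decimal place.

Cumulative frequencies: 21, 47, 68, 83, 96, 107, 115, 123
n = 123; position = n/2 = 61.5.
This falls in the class 6 ≤ h < 9: L = 6, F = 47, f = 21, h = 3.
Median ≈ 6 + ((61.5 − 47) / 21) × 3 = 8.0714

8.1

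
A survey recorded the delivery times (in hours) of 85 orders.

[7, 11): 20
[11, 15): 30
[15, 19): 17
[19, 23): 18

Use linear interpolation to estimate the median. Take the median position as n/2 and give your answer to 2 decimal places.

Cumulative frequencies: 20, 50, 67, 85
n = 85; position = n/2 = 42.5.
This falls in the class [11, 15): L = 11, F = 20, f = 30, h = 4.
Median ≈ 11 + ((42.5 − 20) / 30) × 4 = 14.0000

14.00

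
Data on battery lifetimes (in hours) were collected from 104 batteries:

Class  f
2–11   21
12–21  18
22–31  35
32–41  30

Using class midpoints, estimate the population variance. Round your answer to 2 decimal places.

118.60

Midpoints: 6.5, 16.5, 26.5, 36.5
n = 104, Σfm = 2456, mean = 23.6154
Σfm² = 70334
Σf(m − x̄)² = Σfm² − (Σfm)²/n = 70334 − 2456²/104 = 12334.6154
Population variance = 12334.6154 / 104 = 118.6021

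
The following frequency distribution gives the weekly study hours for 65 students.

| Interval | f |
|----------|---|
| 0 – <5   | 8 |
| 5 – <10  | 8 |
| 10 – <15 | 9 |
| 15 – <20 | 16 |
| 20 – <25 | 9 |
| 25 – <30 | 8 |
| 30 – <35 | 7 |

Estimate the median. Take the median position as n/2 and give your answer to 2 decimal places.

Cumulative frequencies: 8, 16, 25, 41, 50, 58, 65
n = 65; position = n/2 = 32.5.
This falls in the class 15 – <20: L = 15, F = 25, f = 16, h = 5.
Median ≈ 15 + ((32.5 − 25) / 16) × 5 = 17.3438

17.34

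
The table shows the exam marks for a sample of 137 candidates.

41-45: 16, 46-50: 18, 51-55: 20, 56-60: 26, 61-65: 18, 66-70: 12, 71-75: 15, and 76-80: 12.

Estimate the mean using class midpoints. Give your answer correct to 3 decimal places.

Midpoints: 43, 48, 53, 58, 63, 68, 73, 78
Σfm = 16×43 + 18×48 + 20×53 + 26×58 + 18×63 + 12×68 + 15×73 + 12×78 = 8101
n = Σf = 137
Mean = 8101 / 137 = 59.1314

59.131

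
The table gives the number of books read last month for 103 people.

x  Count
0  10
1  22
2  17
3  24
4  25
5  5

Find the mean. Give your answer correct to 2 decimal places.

Values: 0, 1, 2, 3, 4, 5
Σfx = 10×0 + 22×1 + 17×2 + 24×3 + 25×4 + 5×5 = 253
n = Σf = 103
Mean = 253 / 103 = 2.4563

2.46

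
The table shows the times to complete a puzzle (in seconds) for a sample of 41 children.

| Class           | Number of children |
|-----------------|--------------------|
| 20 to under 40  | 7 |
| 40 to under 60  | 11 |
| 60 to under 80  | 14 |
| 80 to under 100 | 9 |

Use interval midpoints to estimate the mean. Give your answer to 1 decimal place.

62.2

Midpoints: 30, 50, 70, 90
Σfm = 7×30 + 11×50 + 14×70 + 9×90 = 2550
n = Σf = 41
Mean = 2550 / 41 = 62.1951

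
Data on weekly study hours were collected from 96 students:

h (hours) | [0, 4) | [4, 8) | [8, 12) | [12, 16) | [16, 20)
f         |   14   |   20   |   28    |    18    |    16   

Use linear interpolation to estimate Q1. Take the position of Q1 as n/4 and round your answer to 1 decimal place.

Cumulative frequencies: 14, 34, 62, 80, 96
n = 96; position = n/4 = 24.
This falls in the class [4, 8): L = 4, F = 14, f = 20, h = 4.
Lower quartile ≈ 4 + ((24 − 14) / 20) × 4 = 6.0000

6.0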